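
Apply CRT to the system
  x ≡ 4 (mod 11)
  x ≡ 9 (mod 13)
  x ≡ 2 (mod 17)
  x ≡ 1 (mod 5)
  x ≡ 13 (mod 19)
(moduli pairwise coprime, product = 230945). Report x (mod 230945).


Product of moduli M = 11 · 13 · 17 · 5 · 19 = 230945.
Merge one congruence at a time:
  Start: x ≡ 4 (mod 11).
  Combine with x ≡ 9 (mod 13); new modulus lcm = 143.
    Write x = 4 + 11·t and substitute into x ≡ 9 (mod 13): 11·t ≡ 9 − 4 = 5 (mod 13).
    The inverse of 11 mod 13 is 6 (since 11·6 = 66 = 5·13 + 1), so t ≡ 6·5 = 30 ≡ 4 (mod 13).
    Then x = 4 + 11·4 = 48, valid modulo lcm(11, 13) = 143: x ≡ 48 (mod 143).
  Combine with x ≡ 2 (mod 17); new modulus lcm = 2431.
    Write x = 48 + 143·t and substitute into x ≡ 2 (mod 17): 143·t ≡ 2 − 48 = -46 (mod 17).
    Reduce coefficients mod 17: 7·t ≡ 5 (mod 17).
    The inverse of 7 mod 17 is 5 (since 7·5 = 35 = 2·17 + 1), so t ≡ 5·5 = 25 ≡ 8 (mod 17).
    Then x = 48 + 143·8 = 1192, valid modulo lcm(143, 17) = 2431: x ≡ 1192 (mod 2431).
  Combine with x ≡ 1 (mod 5); new modulus lcm = 12155.
    Write x = 1192 + 2431·t and substitute into x ≡ 1 (mod 5): 2431·t ≡ 1 − 1192 = -1191 (mod 5).
    Reduce coefficients mod 5: 1·t ≡ 4 (mod 5).
    So t ≡ 4 (mod 5).
    Then x = 1192 + 2431·4 = 10916, valid modulo lcm(2431, 5) = 12155: x ≡ 10916 (mod 12155).
  Combine with x ≡ 13 (mod 19); new modulus lcm = 230945.
    Write x = 10916 + 12155·t and substitute into x ≡ 13 (mod 19): 12155·t ≡ 13 − 10916 = -10903 (mod 19).
    Reduce coefficients mod 19: 14·t ≡ 3 (mod 19).
    The inverse of 14 mod 19 is 15 (since 14·15 = 210 = 11·19 + 1), so t ≡ 15·3 = 45 ≡ 7 (mod 19).
    Then x = 10916 + 12155·7 = 96001, valid modulo lcm(12155, 19) = 230945: x ≡ 96001 (mod 230945).
Verify against each original: 96001 mod 11 = 4, 96001 mod 13 = 9, 96001 mod 17 = 2, 96001 mod 5 = 1, 96001 mod 19 = 13.

x ≡ 96001 (mod 230945).


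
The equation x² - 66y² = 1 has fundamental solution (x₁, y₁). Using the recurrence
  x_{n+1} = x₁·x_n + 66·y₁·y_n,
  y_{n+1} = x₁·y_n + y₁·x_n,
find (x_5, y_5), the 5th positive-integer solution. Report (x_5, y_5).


Step 1: Find the fundamental solution (x₁, y₁) of x² - 66y² = 1.
  Expand √66 as a continued fraction. a₀ = ⌊√66⌋ = 8; iterate m_{k+1} = d_k·a_k − m_k, d_{k+1} = (66 − m_{k+1}²)/d_k, a_{k+1} = ⌊(a₀ + m_{k+1})/d_{k+1}⌋ (starting m₀ = 0, d₀ = 1), with convergents p_k = a_k·p_{k-1} + p_{k-2}, q_k = a_k·q_{k-1} + q_{k-2} (p₋₁ = 1, q₋₁ = 0):
  k = 0: a₀ = 8; p₀/q₀ = 8/1; p₀² − 66·q₀² = 64 − 66 = -2.
  k = 1: m = 8, d = 2, a = ⌊(8 + 8)/2⌋ = 8; p/q = (8·8 + 1)/(8·1 + 0) = 65/8; p² − 66·q² = 4225 − 4224 = 1.
  The first convergent with p² − 66·q² = 1 gives the fundamental solution (x₁, y₁) = (65, 8).
Step 2: Apply the recurrence (x_{n+1}, y_{n+1}) = (x₁x_n + 66y₁y_n, x₁y_n + y₁x_n) repeatedly.
  From (x_1, y_1) = (65, 8): x_2 = 65·65 + 66·8·8 = 8449; y_2 = 65·8 + 8·65 = 1040.
  From (x_2, y_2) = (8449, 1040): x_3 = 65·8449 + 66·8·1040 = 1098305; y_3 = 65·1040 + 8·8449 = 135192.
  From (x_3, y_3) = (1098305, 135192): x_4 = 65·1098305 + 66·8·135192 = 142771201; y_4 = 65·135192 + 8·1098305 = 17573920.
  From (x_4, y_4) = (142771201, 17573920): x_5 = 65·142771201 + 66·8·17573920 = 18559157825; y_5 = 65·17573920 + 8·142771201 = 2284474408.
Step 3: Verify x_5² - 66·y_5² = 344442339173258730625 - 344442339173258730624 = 1 (should be 1). ✓

(x_1, y_1) = (65, 8); (x_5, y_5) = (18559157825, 2284474408).


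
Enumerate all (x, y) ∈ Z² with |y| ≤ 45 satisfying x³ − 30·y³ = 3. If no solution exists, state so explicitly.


The equation is x³ - 30y³ = 3. For fixed y, x³ = 30·y³ + 3, so a solution requires the RHS to be a perfect cube.
Strategy: iterate y from -45 to 45, compute RHS = 30·y³ + 3, and check whether it is a (positive or negative) perfect cube.
Check small values of y:
  y = 0: RHS = 3 is not a perfect cube.
  y = 1: RHS = 33 is not a perfect cube.
  y = -1: RHS = -27 = (-3)³ ⇒ x = -3 works.
  y = 2: RHS = 243 is not a perfect cube.
  y = -2: RHS = -237 is not a perfect cube.
  y = 3: RHS = 813 is not a perfect cube.
  y = -3: RHS = -807 is not a perfect cube.
Continuing the search up to |y| = 45 finds no further solutions beyond those listed.
Collected solutions: (-3, -1).

Solutions (with |y| ≤ 45): (-3, -1).


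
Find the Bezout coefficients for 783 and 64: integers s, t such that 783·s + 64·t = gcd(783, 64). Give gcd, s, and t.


Euclidean algorithm on (783, 64) — divide until remainder is 0:
  783 = 12 · 64 + 15
  64 = 4 · 15 + 4
  15 = 3 · 4 + 3
  4 = 1 · 3 + 1
  3 = 3 · 1 + 0
gcd(783, 64) = 1.
Track Bezout coefficients alongside the remainders: start with r₀ = 783 = a·1 + b·0 (s = 1, t = 0) and r₁ = 64 = a·0 + b·1 (s = 0, t = 1); each new remainder r_{k+1} = r_{k-1} − q_k·r_k inherits s_{k+1} = s_{k-1} − q_k·s_k, t_{k+1} = t_{k-1} − q_k·t_k, so r_k = a·s_k + b·t_k at every step:
  q = 12: r = 15, s = 1 − 12·0 = 1, t = 0 − 12·1 = -12  (check: 783·1 + 64·(-12) = 15)
  q = 4: r = 4, s = 0 − 4·1 = -4, t = 1 − 4·(-12) = 49  (check: 783·(-4) + 64·49 = 4)
  q = 3: r = 3, s = 1 − 3·(-4) = 13, t = -12 − 3·49 = -159  (check: 783·13 + 64·(-159) = 3)
  q = 1: r = 1, s = -4 − 1·13 = -17, t = 49 − 1·(-159) = 208  (check: 783·(-17) + 64·208 = 1)
The row with r = 1 (the gcd) gives the Bezout coefficients s = -17, t = 208.
Result: 783 · (-17) + 64 · (208) = 1.

gcd(783, 64) = 1; s = -17, t = 208 (check: 783·(-17) + 64·208 = 1).


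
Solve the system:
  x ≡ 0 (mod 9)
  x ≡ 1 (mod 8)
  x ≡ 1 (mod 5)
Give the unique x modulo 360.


Moduli 9, 8, 5 are pairwise coprime; by CRT there is a unique solution modulo M = 9 · 8 · 5 = 360.
Solve pairwise, accumulating the modulus:
  Start with x ≡ 0 (mod 9).
  Combine with x ≡ 1 (mod 8): since gcd(9, 8) = 1, we get a unique residue mod 72.
    Write x = 0 + 9·t and substitute into x ≡ 1 (mod 8): 9·t ≡ 1 − 0 = 1 (mod 8).
    Reduce coefficients mod 8: 1·t ≡ 1 (mod 8).
    So t ≡ 1 (mod 8).
    Then x = 0 + 9·1 = 9, valid modulo lcm(9, 8) = 72: x ≡ 9 (mod 72).
  Combine with x ≡ 1 (mod 5): since gcd(72, 5) = 1, we get a unique residue mod 360.
    Write x = 9 + 72·t and substitute into x ≡ 1 (mod 5): 72·t ≡ 1 − 9 = -8 (mod 5).
    Reduce coefficients mod 5: 2·t ≡ 2 (mod 5).
    The inverse of 2 mod 5 is 3 (since 2·3 = 6 = 1·5 + 1), so t ≡ 3·2 = 6 ≡ 1 (mod 5).
    Then x = 9 + 72·1 = 81, valid modulo lcm(72, 5) = 360: x ≡ 81 (mod 360).
Verify: 81 mod 9 = 0 ✓, 81 mod 8 = 1 ✓, 81 mod 5 = 1 ✓.

x ≡ 81 (mod 360).


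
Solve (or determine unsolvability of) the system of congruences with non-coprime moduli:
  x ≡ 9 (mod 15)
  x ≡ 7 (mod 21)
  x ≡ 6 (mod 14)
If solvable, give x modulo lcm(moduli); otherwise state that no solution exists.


Moduli 15, 21, 14 are not pairwise coprime, so CRT works modulo lcm(m_i) when all pairwise compatibility conditions hold.
Pairwise compatibility: gcd(m_i, m_j) must divide a_i - a_j for every pair.
Merge one congruence at a time:
  Start: x ≡ 9 (mod 15).
  Combine with x ≡ 7 (mod 21): gcd(15, 21) = 3, and 7 - 9 = -2 is NOT divisible by 3.
    ⇒ system is inconsistent (no integer solution).

No solution (the system is inconsistent).


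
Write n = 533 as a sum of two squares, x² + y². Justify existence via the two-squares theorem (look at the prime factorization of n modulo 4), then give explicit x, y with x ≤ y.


Step 1: Factor n = 533 = 13 · 41.
Step 2: Check the mod-4 condition on each prime factor: 13 ≡ 1 (mod 4), exponent 1; 41 ≡ 1 (mod 4), exponent 1.
All primes ≡ 3 (mod 4) appear to even exponent (or don't appear), so by the two-squares theorem n IS expressible as a sum of two squares.
Step 3: Build a representation. Here n = 13 · 41 is a product of primes ≡ 1 (mod 4). Each prime p ≡ 1 (mod 4) is itself a sum of two squares; find a² by testing p − a² for a perfect square:
  13: 13 − 1² = 12, 13 − 2² = 9 = 3² ⇒ 13 = 2² + 3².
  41: 41 − 1² = 40, 41 − 2² = 37, 41 − 3² = 32, 41 − 4² = 25 = 5² ⇒ 41 = 4² + 5².
  Combine using the Brahmagupta–Fibonacci identity (a² + b²)(c² + d²) = (ac − bd)² + (ad + bc)² = (ac + bd)² + (ad − bc)²:
  13 · 41 = 533: from (2² + 3²)(4² + 5²), take (2·4 − 3·5, 2·5 + 3·4) = (8 − 15, 10 + 12) = (-7, 22); dropping signs (only squares matter) gives (7, 22); check 7² + 22² = 49 + 484 = 533 ✓.
Step 4: Order so x ≤ y and verify: 7² + 22² = 49 + 484 = 533 = n. ✓

n = 533 = 7² + 22² (one valid representation with x ≤ y).


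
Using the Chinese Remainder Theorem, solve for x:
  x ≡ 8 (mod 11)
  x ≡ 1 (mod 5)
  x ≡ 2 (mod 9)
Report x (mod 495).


Moduli 11, 5, 9 are pairwise coprime; by CRT there is a unique solution modulo M = 11 · 5 · 9 = 495.
Solve pairwise, accumulating the modulus:
  Start with x ≡ 8 (mod 11).
  Combine with x ≡ 1 (mod 5): since gcd(11, 5) = 1, we get a unique residue mod 55.
    Write x = 8 + 11·t and substitute into x ≡ 1 (mod 5): 11·t ≡ 1 − 8 = -7 (mod 5).
    Reduce coefficients mod 5: 1·t ≡ 3 (mod 5).
    So t ≡ 3 (mod 5).
    Then x = 8 + 11·3 = 41, valid modulo lcm(11, 5) = 55: x ≡ 41 (mod 55).
  Combine with x ≡ 2 (mod 9): since gcd(55, 9) = 1, we get a unique residue mod 495.
    Write x = 41 + 55·t and substitute into x ≡ 2 (mod 9): 55·t ≡ 2 − 41 = -39 (mod 9).
    Reduce coefficients mod 9: 1·t ≡ 6 (mod 9).
    So t ≡ 6 (mod 9).
    Then x = 41 + 55·6 = 371, valid modulo lcm(55, 9) = 495: x ≡ 371 (mod 495).
Verify: 371 mod 11 = 8 ✓, 371 mod 5 = 1 ✓, 371 mod 9 = 2 ✓.

x ≡ 371 (mod 495).


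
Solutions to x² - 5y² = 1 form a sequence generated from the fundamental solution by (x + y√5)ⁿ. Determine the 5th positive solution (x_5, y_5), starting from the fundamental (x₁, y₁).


Step 1: Find the fundamental solution (x₁, y₁) of x² - 5y² = 1.
  Expand √5 as a continued fraction. a₀ = ⌊√5⌋ = 2; iterate m_{k+1} = d_k·a_k − m_k, d_{k+1} = (5 − m_{k+1}²)/d_k, a_{k+1} = ⌊(a₀ + m_{k+1})/d_{k+1}⌋ (starting m₀ = 0, d₀ = 1), with convergents p_k = a_k·p_{k-1} + p_{k-2}, q_k = a_k·q_{k-1} + q_{k-2} (p₋₁ = 1, q₋₁ = 0):
  k = 0: a₀ = 2; p₀/q₀ = 2/1; p₀² − 5·q₀² = 4 − 5 = -1.
  k = 1: m = 2, d = 1, a = ⌊(2 + 2)/1⌋ = 4; p/q = (4·2 + 1)/(4·1 + 0) = 9/4; p² − 5·q² = 81 − 80 = 1.
  The first convergent with p² − 5·q² = 1 gives the fundamental solution (x₁, y₁) = (9, 4).
Step 2: Apply the recurrence (x_{n+1}, y_{n+1}) = (x₁x_n + 5y₁y_n, x₁y_n + y₁x_n) repeatedly.
  From (x_1, y_1) = (9, 4): x_2 = 9·9 + 5·4·4 = 161; y_2 = 9·4 + 4·9 = 72.
  From (x_2, y_2) = (161, 72): x_3 = 9·161 + 5·4·72 = 2889; y_3 = 9·72 + 4·161 = 1292.
  From (x_3, y_3) = (2889, 1292): x_4 = 9·2889 + 5·4·1292 = 51841; y_4 = 9·1292 + 4·2889 = 23184.
  From (x_4, y_4) = (51841, 23184): x_5 = 9·51841 + 5·4·23184 = 930249; y_5 = 9·23184 + 4·51841 = 416020.
Step 3: Verify x_5² - 5·y_5² = 865363202001 - 865363202000 = 1 (should be 1). ✓

(x_1, y_1) = (9, 4); (x_5, y_5) = (930249, 416020).


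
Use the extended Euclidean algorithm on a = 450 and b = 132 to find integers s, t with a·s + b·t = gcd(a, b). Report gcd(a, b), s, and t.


Euclidean algorithm on (450, 132) — divide until remainder is 0:
  450 = 3 · 132 + 54
  132 = 2 · 54 + 24
  54 = 2 · 24 + 6
  24 = 4 · 6 + 0
gcd(450, 132) = 6.
Track Bezout coefficients alongside the remainders: start with r₀ = 450 = a·1 + b·0 (s = 1, t = 0) and r₁ = 132 = a·0 + b·1 (s = 0, t = 1); each new remainder r_{k+1} = r_{k-1} − q_k·r_k inherits s_{k+1} = s_{k-1} − q_k·s_k, t_{k+1} = t_{k-1} − q_k·t_k, so r_k = a·s_k + b·t_k at every step:
  q = 3: r = 54, s = 1 − 3·0 = 1, t = 0 − 3·1 = -3  (check: 450·1 + 132·(-3) = 54)
  q = 2: r = 24, s = 0 − 2·1 = -2, t = 1 − 2·(-3) = 7  (check: 450·(-2) + 132·7 = 24)
  q = 2: r = 6, s = 1 − 2·(-2) = 5, t = -3 − 2·7 = -17  (check: 450·5 + 132·(-17) = 6)
The row with r = 6 (the gcd) gives the Bezout coefficients s = 5, t = -17.
Result: 450 · (5) + 132 · (-17) = 6.

gcd(450, 132) = 6; s = 5, t = -17 (check: 450·5 + 132·(-17) = 6).


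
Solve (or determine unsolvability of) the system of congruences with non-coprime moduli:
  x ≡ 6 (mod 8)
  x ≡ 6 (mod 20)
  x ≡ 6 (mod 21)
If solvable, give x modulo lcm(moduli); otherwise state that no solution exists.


Moduli 8, 20, 21 are not pairwise coprime, so CRT works modulo lcm(m_i) when all pairwise compatibility conditions hold.
Pairwise compatibility: gcd(m_i, m_j) must divide a_i - a_j for every pair.
Merge one congruence at a time:
  Start: x ≡ 6 (mod 8).
  Combine with x ≡ 6 (mod 20): gcd(8, 20) = 4; 6 - 6 = 0, which IS divisible by 4, so compatible.
    Write x = 6 + 8·t and substitute into x ≡ 6 (mod 20): 8·t ≡ 6 − 6 = 0 (mod 20).
    Divide the congruence (and modulus) by g = 4: 2·t ≡ 0 (mod 5).
    The inverse of 2 mod 5 is 3 (since 2·3 = 6 = 1·5 + 1), so t ≡ 3·0 = 0 ≡ 0 (mod 5).
    Then x = 6 + 8·0 = 6, valid modulo lcm(8, 20) = 40: x ≡ 6 (mod 40).
  Combine with x ≡ 6 (mod 21): gcd(40, 21) = 1; 6 - 6 = 0, which IS divisible by 1, so compatible.
    Write x = 6 + 40·t and substitute into x ≡ 6 (mod 21): 40·t ≡ 6 − 6 = 0 (mod 21).
    Reduce coefficients mod 21: 19·t ≡ 0 (mod 21).
    The inverse of 19 mod 21 is 10 (since 19·10 = 190 = 9·21 + 1), so t ≡ 10·0 = 0 ≡ 0 (mod 21).
    Then x = 6 + 40·0 = 6, valid modulo lcm(40, 21) = 840: x ≡ 6 (mod 840).
Verify: 6 mod 8 = 6, 6 mod 20 = 6, 6 mod 21 = 6.

x ≡ 6 (mod 840).


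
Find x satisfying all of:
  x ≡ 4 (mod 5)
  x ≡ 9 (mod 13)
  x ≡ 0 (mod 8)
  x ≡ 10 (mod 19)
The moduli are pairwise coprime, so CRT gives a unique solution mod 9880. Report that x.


Product of moduli M = 5 · 13 · 8 · 19 = 9880.
Merge one congruence at a time:
  Start: x ≡ 4 (mod 5).
  Combine with x ≡ 9 (mod 13); new modulus lcm = 65.
    Write x = 4 + 5·t and substitute into x ≡ 9 (mod 13): 5·t ≡ 9 − 4 = 5 (mod 13).
    The inverse of 5 mod 13 is 8 (since 5·8 = 40 = 3·13 + 1), so t ≡ 8·5 = 40 ≡ 1 (mod 13).
    Then x = 4 + 5·1 = 9, valid modulo lcm(5, 13) = 65: x ≡ 9 (mod 65).
  Combine with x ≡ 0 (mod 8); new modulus lcm = 520.
    Write x = 9 + 65·t and substitute into x ≡ 0 (mod 8): 65·t ≡ 0 − 9 = -9 (mod 8).
    Reduce coefficients mod 8: 1·t ≡ 7 (mod 8).
    So t ≡ 7 (mod 8).
    Then x = 9 + 65·7 = 464, valid modulo lcm(65, 8) = 520: x ≡ 464 (mod 520).
  Combine with x ≡ 10 (mod 19); new modulus lcm = 9880.
    Write x = 464 + 520·t and substitute into x ≡ 10 (mod 19): 520·t ≡ 10 − 464 = -454 (mod 19).
    Reduce coefficients mod 19: 7·t ≡ 2 (mod 19).
    The inverse of 7 mod 19 is 11 (since 7·11 = 77 = 4·19 + 1), so t ≡ 11·2 = 22 ≡ 3 (mod 19).
    Then x = 464 + 520·3 = 2024, valid modulo lcm(520, 19) = 9880: x ≡ 2024 (mod 9880).
Verify against each original: 2024 mod 5 = 4, 2024 mod 13 = 9, 2024 mod 8 = 0, 2024 mod 19 = 10.

x ≡ 2024 (mod 9880).


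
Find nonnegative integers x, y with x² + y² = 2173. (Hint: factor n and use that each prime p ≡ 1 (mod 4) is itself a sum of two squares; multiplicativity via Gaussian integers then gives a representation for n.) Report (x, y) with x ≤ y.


Step 1: Factor n = 2173 = 41 · 53.
Step 2: Check the mod-4 condition on each prime factor: 41 ≡ 1 (mod 4), exponent 1; 53 ≡ 1 (mod 4), exponent 1.
All primes ≡ 3 (mod 4) appear to even exponent (or don't appear), so by the two-squares theorem n IS expressible as a sum of two squares.
Step 3: Build a representation. Here n = 41 · 53 is a product of primes ≡ 1 (mod 4). Each prime p ≡ 1 (mod 4) is itself a sum of two squares; find a² by testing p − a² for a perfect square:
  41: 41 − 1² = 40, 41 − 2² = 37, 41 − 3² = 32, 41 − 4² = 25 = 5² ⇒ 41 = 4² + 5².
  53: 53 − 1² = 52, 53 − 2² = 49 = 7² ⇒ 53 = 2² + 7².
  Combine using the Brahmagupta–Fibonacci identity (a² + b²)(c² + d²) = (ac − bd)² + (ad + bc)² = (ac + bd)² + (ad − bc)²:
  41 · 53 = 2173: from (4² + 5²)(2² + 7²), take (4·2 − 5·7, 4·7 + 5·2) = (8 − 35, 28 + 10) = (-27, 38); dropping signs (only squares matter) gives (27, 38); check 27² + 38² = 729 + 1444 = 2173 ✓.
Step 4: Order so x ≤ y and verify: 27² + 38² = 729 + 1444 = 2173 = n. ✓

n = 2173 = 27² + 38² (one valid representation with x ≤ y).


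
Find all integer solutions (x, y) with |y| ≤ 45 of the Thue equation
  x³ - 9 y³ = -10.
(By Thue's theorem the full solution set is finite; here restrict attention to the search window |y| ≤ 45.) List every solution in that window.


The equation is x³ - 9y³ = -10. For fixed y, x³ = 9·y³ − 10, so a solution requires the RHS to be a perfect cube.
Strategy: iterate y from -45 to 45, compute RHS = 9·y³ − 10, and check whether it is a (positive or negative) perfect cube.
Check small values of y:
  y = 0: RHS = -10 is not a perfect cube.
  y = 1: RHS = -1 = (-1)³ ⇒ x = -1 works.
  y = -1: RHS = -19 is not a perfect cube.
  y = 2: RHS = 62 is not a perfect cube.
  y = -2: RHS = -82 is not a perfect cube.
  y = 3: RHS = 233 is not a perfect cube.
  y = -3: RHS = -253 is not a perfect cube.
Continuing the search up to |y| = 45 finds no further solutions beyond those listed.
Collected solutions: (-1, 1).

Solutions (with |y| ≤ 45): (-1, 1).


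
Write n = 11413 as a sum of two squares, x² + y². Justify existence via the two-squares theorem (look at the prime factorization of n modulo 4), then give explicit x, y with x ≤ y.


Step 1: Factor n = 11413 = 101 · 113.
Step 2: Check the mod-4 condition on each prime factor: 101 ≡ 1 (mod 4), exponent 1; 113 ≡ 1 (mod 4), exponent 1.
All primes ≡ 3 (mod 4) appear to even exponent (or don't appear), so by the two-squares theorem n IS expressible as a sum of two squares.
Step 3: Build a representation. Here n = 101 · 113 is a product of primes ≡ 1 (mod 4). Each prime p ≡ 1 (mod 4) is itself a sum of two squares; find a² by testing p − a² for a perfect square:
  101: 101 − 1² = 100 = 10² ⇒ 101 = 1² + 10².
  113: 113 − 1² = 112, 113 − 2² = 109, 113 − 3² = 104, 113 − 4² = 97, 113 − 5² = 88, 113 − 6² = 77, 113 − 7² = 64 = 8² ⇒ 113 = 7² + 8².
  Combine using the Brahmagupta–Fibonacci identity (a² + b²)(c² + d²) = (ac − bd)² + (ad + bc)² = (ac + bd)² + (ad − bc)²:
  101 · 113 = 11413: from (1² + 10²)(7² + 8²), take (1·7 − 10·8, 1·8 + 10·7) = (7 − 80, 8 + 70) = (-73, 78); dropping signs (only squares matter) gives (73, 78); check 73² + 78² = 5329 + 6084 = 11413 ✓.
Step 4: Order so x ≤ y and verify: 73² + 78² = 5329 + 6084 = 11413 = n. ✓

n = 11413 = 73² + 78² (one valid representation with x ≤ y).


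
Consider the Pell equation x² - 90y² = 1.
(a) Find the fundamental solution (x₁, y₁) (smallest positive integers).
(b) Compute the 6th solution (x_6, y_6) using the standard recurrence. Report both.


Step 1: Find the fundamental solution (x₁, y₁) of x² - 90y² = 1.
  Expand √90 as a continued fraction. a₀ = ⌊√90⌋ = 9; iterate m_{k+1} = d_k·a_k − m_k, d_{k+1} = (90 − m_{k+1}²)/d_k, a_{k+1} = ⌊(a₀ + m_{k+1})/d_{k+1}⌋ (starting m₀ = 0, d₀ = 1), with convergents p_k = a_k·p_{k-1} + p_{k-2}, q_k = a_k·q_{k-1} + q_{k-2} (p₋₁ = 1, q₋₁ = 0):
  k = 0: a₀ = 9; p₀/q₀ = 9/1; p₀² − 90·q₀² = 81 − 90 = -9.
  k = 1: m = 9, d = 9, a = ⌊(9 + 9)/9⌋ = 2; p/q = (2·9 + 1)/(2·1 + 0) = 19/2; p² − 90·q² = 361 − 360 = 1.
  The first convergent with p² − 90·q² = 1 gives the fundamental solution (x₁, y₁) = (19, 2).
Step 2: Apply the recurrence (x_{n+1}, y_{n+1}) = (x₁x_n + 90y₁y_n, x₁y_n + y₁x_n) repeatedly.
  From (x_1, y_1) = (19, 2): x_2 = 19·19 + 90·2·2 = 721; y_2 = 19·2 + 2·19 = 76.
  From (x_2, y_2) = (721, 76): x_3 = 19·721 + 90·2·76 = 27379; y_3 = 19·76 + 2·721 = 2886.
  From (x_3, y_3) = (27379, 2886): x_4 = 19·27379 + 90·2·2886 = 1039681; y_4 = 19·2886 + 2·27379 = 109592.
  From (x_4, y_4) = (1039681, 109592): x_5 = 19·1039681 + 90·2·109592 = 39480499; y_5 = 19·109592 + 2·1039681 = 4161610.
  From (x_5, y_5) = (39480499, 4161610): x_6 = 19·39480499 + 90·2·4161610 = 1499219281; y_6 = 19·4161610 + 2·39480499 = 158031588.
Step 3: Verify x_6² - 90·y_6² = 2247658452522156961 - 2247658452522156960 = 1 (should be 1). ✓

(x_1, y_1) = (19, 2); (x_6, y_6) = (1499219281, 158031588).


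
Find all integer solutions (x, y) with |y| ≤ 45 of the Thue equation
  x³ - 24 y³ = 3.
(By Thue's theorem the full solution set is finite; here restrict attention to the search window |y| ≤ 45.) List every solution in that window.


The equation is x³ - 24y³ = 3. For fixed y, x³ = 24·y³ + 3, so a solution requires the RHS to be a perfect cube.
Strategy: iterate y from -45 to 45, compute RHS = 24·y³ + 3, and check whether it is a (positive or negative) perfect cube.
Check small values of y:
  y = 0: RHS = 3 is not a perfect cube.
  y = 1: RHS = 27 = (3)³ ⇒ x = 3 works.
  y = -1: RHS = -21 is not a perfect cube.
  y = 2: RHS = 195 is not a perfect cube.
  y = -2: RHS = -189 is not a perfect cube.
  y = 3: RHS = 651 is not a perfect cube.
  y = -3: RHS = -645 is not a perfect cube.
Continuing the search up to |y| = 45 finds no further solutions beyond those listed.
Collected solutions: (3, 1).

Solutions (with |y| ≤ 45): (3, 1).


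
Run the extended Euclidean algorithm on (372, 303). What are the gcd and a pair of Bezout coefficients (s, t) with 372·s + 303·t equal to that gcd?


Euclidean algorithm on (372, 303) — divide until remainder is 0:
  372 = 1 · 303 + 69
  303 = 4 · 69 + 27
  69 = 2 · 27 + 15
  27 = 1 · 15 + 12
  15 = 1 · 12 + 3
  12 = 4 · 3 + 0
gcd(372, 303) = 3.
Track Bezout coefficients alongside the remainders: start with r₀ = 372 = a·1 + b·0 (s = 1, t = 0) and r₁ = 303 = a·0 + b·1 (s = 0, t = 1); each new remainder r_{k+1} = r_{k-1} − q_k·r_k inherits s_{k+1} = s_{k-1} − q_k·s_k, t_{k+1} = t_{k-1} − q_k·t_k, so r_k = a·s_k + b·t_k at every step:
  q = 1: r = 69, s = 1 − 1·0 = 1, t = 0 − 1·1 = -1  (check: 372·1 + 303·(-1) = 69)
  q = 4: r = 27, s = 0 − 4·1 = -4, t = 1 − 4·(-1) = 5  (check: 372·(-4) + 303·5 = 27)
  q = 2: r = 15, s = 1 − 2·(-4) = 9, t = -1 − 2·5 = -11  (check: 372·9 + 303·(-11) = 15)
  q = 1: r = 12, s = -4 − 1·9 = -13, t = 5 − 1·(-11) = 16  (check: 372·(-13) + 303·16 = 12)
  q = 1: r = 3, s = 9 − 1·(-13) = 22, t = -11 − 1·16 = -27  (check: 372·22 + 303·(-27) = 3)
The row with r = 3 (the gcd) gives the Bezout coefficients s = 22, t = -27.
Result: 372 · (22) + 303 · (-27) = 3.

gcd(372, 303) = 3; s = 22, t = -27 (check: 372·22 + 303·(-27) = 3).


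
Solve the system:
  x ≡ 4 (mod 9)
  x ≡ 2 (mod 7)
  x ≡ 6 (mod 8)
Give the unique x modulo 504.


Moduli 9, 7, 8 are pairwise coprime; by CRT there is a unique solution modulo M = 9 · 7 · 8 = 504.
Solve pairwise, accumulating the modulus:
  Start with x ≡ 4 (mod 9).
  Combine with x ≡ 2 (mod 7): since gcd(9, 7) = 1, we get a unique residue mod 63.
    Write x = 4 + 9·t and substitute into x ≡ 2 (mod 7): 9·t ≡ 2 − 4 = -2 (mod 7).
    Reduce coefficients mod 7: 2·t ≡ 5 (mod 7).
    The inverse of 2 mod 7 is 4 (since 2·4 = 8 = 1·7 + 1), so t ≡ 4·5 = 20 ≡ 6 (mod 7).
    Then x = 4 + 9·6 = 58, valid modulo lcm(9, 7) = 63: x ≡ 58 (mod 63).
  Combine with x ≡ 6 (mod 8): since gcd(63, 8) = 1, we get a unique residue mod 504.
    Write x = 58 + 63·t and substitute into x ≡ 6 (mod 8): 63·t ≡ 6 − 58 = -52 (mod 8).
    Reduce coefficients mod 8: 7·t ≡ 4 (mod 8).
    The inverse of 7 mod 8 is 7 (since 7·7 = 49 = 6·8 + 1), so t ≡ 7·4 = 28 ≡ 4 (mod 8).
    Then x = 58 + 63·4 = 310, valid modulo lcm(63, 8) = 504: x ≡ 310 (mod 504).
Verify: 310 mod 9 = 4 ✓, 310 mod 7 = 2 ✓, 310 mod 8 = 6 ✓.

x ≡ 310 (mod 504).


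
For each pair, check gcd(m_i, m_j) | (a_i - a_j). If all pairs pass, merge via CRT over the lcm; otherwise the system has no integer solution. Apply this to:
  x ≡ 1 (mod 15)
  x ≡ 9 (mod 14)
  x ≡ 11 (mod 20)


Moduli 15, 14, 20 are not pairwise coprime, so CRT works modulo lcm(m_i) when all pairwise compatibility conditions hold.
Pairwise compatibility: gcd(m_i, m_j) must divide a_i - a_j for every pair.
Merge one congruence at a time:
  Start: x ≡ 1 (mod 15).
  Combine with x ≡ 9 (mod 14): gcd(15, 14) = 1; 9 - 1 = 8, which IS divisible by 1, so compatible.
    Write x = 1 + 15·t and substitute into x ≡ 9 (mod 14): 15·t ≡ 9 − 1 = 8 (mod 14).
    Reduce coefficients mod 14: 1·t ≡ 8 (mod 14).
    So t ≡ 8 (mod 14).
    Then x = 1 + 15·8 = 121, valid modulo lcm(15, 14) = 210: x ≡ 121 (mod 210).
  Combine with x ≡ 11 (mod 20): gcd(210, 20) = 10; 11 - 121 = -110, which IS divisible by 10, so compatible.
    Write x = 121 + 210·t and substitute into x ≡ 11 (mod 20): 210·t ≡ 11 − 121 = -110 (mod 20).
    Divide the congruence (and modulus) by g = 10: 21·t ≡ -11 (mod 2).
    Reduce coefficients mod 2: 1·t ≡ 1 (mod 2).
    So t ≡ 1 (mod 2).
    Then x = 121 + 210·1 = 331, valid modulo lcm(210, 20) = 420: x ≡ 331 (mod 420).
Verify: 331 mod 15 = 1, 331 mod 14 = 9, 331 mod 20 = 11.

x ≡ 331 (mod 420).


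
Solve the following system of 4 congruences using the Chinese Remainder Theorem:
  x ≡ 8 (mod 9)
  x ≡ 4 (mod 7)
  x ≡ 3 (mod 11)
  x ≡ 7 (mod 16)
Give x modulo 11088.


Product of moduli M = 9 · 7 · 11 · 16 = 11088.
Merge one congruence at a time:
  Start: x ≡ 8 (mod 9).
  Combine with x ≡ 4 (mod 7); new modulus lcm = 63.
    Write x = 8 + 9·t and substitute into x ≡ 4 (mod 7): 9·t ≡ 4 − 8 = -4 (mod 7).
    Reduce coefficients mod 7: 2·t ≡ 3 (mod 7).
    The inverse of 2 mod 7 is 4 (since 2·4 = 8 = 1·7 + 1), so t ≡ 4·3 = 12 ≡ 5 (mod 7).
    Then x = 8 + 9·5 = 53, valid modulo lcm(9, 7) = 63: x ≡ 53 (mod 63).
  Combine with x ≡ 3 (mod 11); new modulus lcm = 693.
    Write x = 53 + 63·t and substitute into x ≡ 3 (mod 11): 63·t ≡ 3 − 53 = -50 (mod 11).
    Reduce coefficients mod 11: 8·t ≡ 5 (mod 11).
    The inverse of 8 mod 11 is 7 (since 8·7 = 56 = 5·11 + 1), so t ≡ 7·5 = 35 ≡ 2 (mod 11).
    Then x = 53 + 63·2 = 179, valid modulo lcm(63, 11) = 693: x ≡ 179 (mod 693).
  Combine with x ≡ 7 (mod 16); new modulus lcm = 11088.
    Write x = 179 + 693·t and substitute into x ≡ 7 (mod 16): 693·t ≡ 7 − 179 = -172 (mod 16).
    Reduce coefficients mod 16: 5·t ≡ 4 (mod 16).
    The inverse of 5 mod 16 is 13 (since 5·13 = 65 = 4·16 + 1), so t ≡ 13·4 = 52 ≡ 4 (mod 16).
    Then x = 179 + 693·4 = 2951, valid modulo lcm(693, 16) = 11088: x ≡ 2951 (mod 11088).
Verify against each original: 2951 mod 9 = 8, 2951 mod 7 = 4, 2951 mod 11 = 3, 2951 mod 16 = 7.

x ≡ 2951 (mod 11088).


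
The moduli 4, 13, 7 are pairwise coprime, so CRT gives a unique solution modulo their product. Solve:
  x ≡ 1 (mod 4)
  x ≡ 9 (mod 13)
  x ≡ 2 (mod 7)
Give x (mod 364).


Moduli 4, 13, 7 are pairwise coprime; by CRT there is a unique solution modulo M = 4 · 13 · 7 = 364.
Solve pairwise, accumulating the modulus:
  Start with x ≡ 1 (mod 4).
  Combine with x ≡ 9 (mod 13): since gcd(4, 13) = 1, we get a unique residue mod 52.
    Write x = 1 + 4·t and substitute into x ≡ 9 (mod 13): 4·t ≡ 9 − 1 = 8 (mod 13).
    The inverse of 4 mod 13 is 10 (since 4·10 = 40 = 3·13 + 1), so t ≡ 10·8 = 80 ≡ 2 (mod 13).
    Then x = 1 + 4·2 = 9, valid modulo lcm(4, 13) = 52: x ≡ 9 (mod 52).
  Combine with x ≡ 2 (mod 7): since gcd(52, 7) = 1, we get a unique residue mod 364.
    Write x = 9 + 52·t and substitute into x ≡ 2 (mod 7): 52·t ≡ 2 − 9 = -7 (mod 7).
    Reduce coefficients mod 7: 3·t ≡ 0 (mod 7).
    The inverse of 3 mod 7 is 5 (since 3·5 = 15 = 2·7 + 1), so t ≡ 5·0 = 0 ≡ 0 (mod 7).
    Then x = 9 + 52·0 = 9, valid modulo lcm(52, 7) = 364: x ≡ 9 (mod 364).
Verify: 9 mod 4 = 1 ✓, 9 mod 13 = 9 ✓, 9 mod 7 = 2 ✓.

x ≡ 9 (mod 364).


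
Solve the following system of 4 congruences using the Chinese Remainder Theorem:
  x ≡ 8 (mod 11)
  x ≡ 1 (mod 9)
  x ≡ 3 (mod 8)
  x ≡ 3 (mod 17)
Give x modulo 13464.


Product of moduli M = 11 · 9 · 8 · 17 = 13464.
Merge one congruence at a time:
  Start: x ≡ 8 (mod 11).
  Combine with x ≡ 1 (mod 9); new modulus lcm = 99.
    Write x = 8 + 11·t and substitute into x ≡ 1 (mod 9): 11·t ≡ 1 − 8 = -7 (mod 9).
    Reduce coefficients mod 9: 2·t ≡ 2 (mod 9).
    The inverse of 2 mod 9 is 5 (since 2·5 = 10 = 1·9 + 1), so t ≡ 5·2 = 10 ≡ 1 (mod 9).
    Then x = 8 + 11·1 = 19, valid modulo lcm(11, 9) = 99: x ≡ 19 (mod 99).
  Combine with x ≡ 3 (mod 8); new modulus lcm = 792.
    Write x = 19 + 99·t and substitute into x ≡ 3 (mod 8): 99·t ≡ 3 − 19 = -16 (mod 8).
    Reduce coefficients mod 8: 3·t ≡ 0 (mod 8).
    The inverse of 3 mod 8 is 3 (since 3·3 = 9 = 1·8 + 1), so t ≡ 3·0 = 0 ≡ 0 (mod 8).
    Then x = 19 + 99·0 = 19, valid modulo lcm(99, 8) = 792: x ≡ 19 (mod 792).
  Combine with x ≡ 3 (mod 17); new modulus lcm = 13464.
    Write x = 19 + 792·t and substitute into x ≡ 3 (mod 17): 792·t ≡ 3 − 19 = -16 (mod 17).
    Reduce coefficients mod 17: 10·t ≡ 1 (mod 17).
    The inverse of 10 mod 17 is 12 (since 10·12 = 120 = 7·17 + 1), so t ≡ 12·1 = 12 ≡ 12 (mod 17).
    Then x = 19 + 792·12 = 9523, valid modulo lcm(792, 17) = 13464: x ≡ 9523 (mod 13464).
Verify against each original: 9523 mod 11 = 8, 9523 mod 9 = 1, 9523 mod 8 = 3, 9523 mod 17 = 3.

x ≡ 9523 (mod 13464).


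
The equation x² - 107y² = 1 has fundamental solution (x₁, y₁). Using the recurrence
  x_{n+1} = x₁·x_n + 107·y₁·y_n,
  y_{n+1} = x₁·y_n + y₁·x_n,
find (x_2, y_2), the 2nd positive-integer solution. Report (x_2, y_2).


Step 1: Find the fundamental solution (x₁, y₁) of x² - 107y² = 1.
  Expand √107 as a continued fraction. a₀ = ⌊√107⌋ = 10; iterate m_{k+1} = d_k·a_k − m_k, d_{k+1} = (107 − m_{k+1}²)/d_k, a_{k+1} = ⌊(a₀ + m_{k+1})/d_{k+1}⌋ (starting m₀ = 0, d₀ = 1), with convergents p_k = a_k·p_{k-1} + p_{k-2}, q_k = a_k·q_{k-1} + q_{k-2} (p₋₁ = 1, q₋₁ = 0):
  k = 0: a₀ = 10; p₀/q₀ = 10/1; p₀² − 107·q₀² = 100 − 107 = -7.
  k = 1: m = 10, d = 7, a = ⌊(10 + 10)/7⌋ = 2; p/q = (2·10 + 1)/(2·1 + 0) = 21/2; p² − 107·q² = 441 − 428 = 13.
  k = 2: m = 4, d = 13, a = ⌊(10 + 4)/13⌋ = 1; p/q = (1·21 + 10)/(1·2 + 1) = 31/3; p² − 107·q² = 961 − 963 = -2.
  k = 3: m = 9, d = 2, a = ⌊(10 + 9)/2⌋ = 9; p/q = (9·31 + 21)/(9·3 + 2) = 300/29; p² − 107·q² = 90000 − 89987 = 13.
  k = 4: m = 9, d = 13, a = ⌊(10 + 9)/13⌋ = 1; p/q = (1·300 + 31)/(1·29 + 3) = 331/32; p² − 107·q² = 109561 − 109568 = -7.
  k = 5: m = 4, d = 7, a = ⌊(10 + 4)/7⌋ = 2; p/q = (2·331 + 300)/(2·32 + 29) = 962/93; p² − 107·q² = 925444 − 925443 = 1.
  The first convergent with p² − 107·q² = 1 gives the fundamental solution (x₁, y₁) = (962, 93).
Step 2: Apply the recurrence (x_{n+1}, y_{n+1}) = (x₁x_n + 107y₁y_n, x₁y_n + y₁x_n) repeatedly.
  From (x_1, y_1) = (962, 93): x_2 = 962·962 + 107·93·93 = 1850887; y_2 = 962·93 + 93·962 = 178932.
Step 3: Verify x_2² - 107·y_2² = 3425782686769 - 3425782686768 = 1 (should be 1). ✓

(x_1, y_1) = (962, 93); (x_2, y_2) = (1850887, 178932).


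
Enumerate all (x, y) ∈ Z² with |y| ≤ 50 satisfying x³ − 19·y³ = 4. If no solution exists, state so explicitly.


The equation is x³ - 19y³ = 4. For fixed y, x³ = 19·y³ + 4, so a solution requires the RHS to be a perfect cube.
Strategy: iterate y from -50 to 50, compute RHS = 19·y³ + 4, and check whether it is a (positive or negative) perfect cube.
Check small values of y:
  y = 0: RHS = 4 is not a perfect cube.
  y = 1: RHS = 23 is not a perfect cube.
  y = -1: RHS = -15 is not a perfect cube.
  y = 2: RHS = 156 is not a perfect cube.
  y = -2: RHS = -148 is not a perfect cube.
  y = 3: RHS = 517 is not a perfect cube.
  y = -3: RHS = -509 is not a perfect cube.
Continuing the search up to |y| = 50 finds no solutions either.
No (x, y) in the scanned range satisfies the equation.

No integer solutions with |y| ≤ 50.


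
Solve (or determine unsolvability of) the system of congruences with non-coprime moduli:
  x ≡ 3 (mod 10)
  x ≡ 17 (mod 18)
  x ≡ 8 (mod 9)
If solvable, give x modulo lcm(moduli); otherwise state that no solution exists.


Moduli 10, 18, 9 are not pairwise coprime, so CRT works modulo lcm(m_i) when all pairwise compatibility conditions hold.
Pairwise compatibility: gcd(m_i, m_j) must divide a_i - a_j for every pair.
Merge one congruence at a time:
  Start: x ≡ 3 (mod 10).
  Combine with x ≡ 17 (mod 18): gcd(10, 18) = 2; 17 - 3 = 14, which IS divisible by 2, so compatible.
    Write x = 3 + 10·t and substitute into x ≡ 17 (mod 18): 10·t ≡ 17 − 3 = 14 (mod 18).
    Divide the congruence (and modulus) by g = 2: 5·t ≡ 7 (mod 9).
    The inverse of 5 mod 9 is 2 (since 5·2 = 10 = 1·9 + 1), so t ≡ 2·7 = 14 ≡ 5 (mod 9).
    Then x = 3 + 10·5 = 53, valid modulo lcm(10, 18) = 90: x ≡ 53 (mod 90).
  Combine with x ≡ 8 (mod 9): gcd(90, 9) = 9; 8 - 53 = -45, which IS divisible by 9, so compatible.
    Write x = 53 + 90·t and substitute into x ≡ 8 (mod 9): 90·t ≡ 8 − 53 = -45 (mod 9).
    Divide the congruence (and modulus) by g = 9: 10·t ≡ -5 (mod 1).
    Modulo 1 every t works; take t = 0.
    Then x = 53 + 90·0 = 53, valid modulo lcm(90, 9) = 90: x ≡ 53 (mod 90).
Verify: 53 mod 10 = 3, 53 mod 18 = 17, 53 mod 9 = 8.

x ≡ 53 (mod 90).


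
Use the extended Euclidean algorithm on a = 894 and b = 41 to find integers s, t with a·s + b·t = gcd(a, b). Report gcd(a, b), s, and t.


Euclidean algorithm on (894, 41) — divide until remainder is 0:
  894 = 21 · 41 + 33
  41 = 1 · 33 + 8
  33 = 4 · 8 + 1
  8 = 8 · 1 + 0
gcd(894, 41) = 1.
Track Bezout coefficients alongside the remainders: start with r₀ = 894 = a·1 + b·0 (s = 1, t = 0) and r₁ = 41 = a·0 + b·1 (s = 0, t = 1); each new remainder r_{k+1} = r_{k-1} − q_k·r_k inherits s_{k+1} = s_{k-1} − q_k·s_k, t_{k+1} = t_{k-1} − q_k·t_k, so r_k = a·s_k + b·t_k at every step:
  q = 21: r = 33, s = 1 − 21·0 = 1, t = 0 − 21·1 = -21  (check: 894·1 + 41·(-21) = 33)
  q = 1: r = 8, s = 0 − 1·1 = -1, t = 1 − 1·(-21) = 22  (check: 894·(-1) + 41·22 = 8)
  q = 4: r = 1, s = 1 − 4·(-1) = 5, t = -21 − 4·22 = -109  (check: 894·5 + 41·(-109) = 1)
The row with r = 1 (the gcd) gives the Bezout coefficients s = 5, t = -109.
Result: 894 · (5) + 41 · (-109) = 1.

gcd(894, 41) = 1; s = 5, t = -109 (check: 894·5 + 41·(-109) = 1).


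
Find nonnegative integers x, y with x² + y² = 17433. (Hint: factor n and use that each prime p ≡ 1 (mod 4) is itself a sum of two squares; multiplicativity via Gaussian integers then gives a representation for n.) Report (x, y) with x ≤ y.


Step 1: Factor n = 17433 = 3^2 · 13 · 149.
Step 2: Check the mod-4 condition on each prime factor: 3 ≡ 3 (mod 4), exponent 2 (must be even); 13 ≡ 1 (mod 4), exponent 1; 149 ≡ 1 (mod 4), exponent 1.
All primes ≡ 3 (mod 4) appear to even exponent (or don't appear), so by the two-squares theorem n IS expressible as a sum of two squares.
Step 3: Build a representation. Group n = k² · m with k = 3 and m = 13 · 149 = 1937 (a product of primes ≡ 1 (mod 4)); a representation of m scales to one of n via (k·x)² + (k·y)² = k²(x² + y²). Each prime p ≡ 1 (mod 4) is itself a sum of two squares; find a² by testing p − a² for a perfect square:
  13: 13 − 1² = 12, 13 − 2² = 9 = 3² ⇒ 13 = 2² + 3².
  149: 149 − 1² = 148, 149 − 2² = 145, 149 − 3² = 140, 149 − 4² = 133, 149 − 5² = 124, 149 − 6² = 113, 149 − 7² = 100 = 10² ⇒ 149 = 7² + 10².
  Combine using the Brahmagupta–Fibonacci identity (a² + b²)(c² + d²) = (ac − bd)² + (ad + bc)² = (ac + bd)² + (ad − bc)²:
  13 · 149 = 1937: from (2² + 3²)(7² + 10²), take (2·7 − 3·10, 2·10 + 3·7) = (14 − 30, 20 + 21) = (-16, 41); dropping signs (only squares matter) gives (16, 41); check 16² + 41² = 256 + 1681 = 1937 ✓.
  Scale by k = 3: (3·16, 3·41) = (48, 123).
Step 4: Order so x ≤ y and verify: 48² + 123² = 2304 + 15129 = 17433 = n. ✓

n = 17433 = 48² + 123² (one valid representation with x ≤ y).


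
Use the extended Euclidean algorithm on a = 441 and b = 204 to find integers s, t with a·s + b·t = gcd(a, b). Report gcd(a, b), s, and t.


Euclidean algorithm on (441, 204) — divide until remainder is 0:
  441 = 2 · 204 + 33
  204 = 6 · 33 + 6
  33 = 5 · 6 + 3
  6 = 2 · 3 + 0
gcd(441, 204) = 3.
Track Bezout coefficients alongside the remainders: start with r₀ = 441 = a·1 + b·0 (s = 1, t = 0) and r₁ = 204 = a·0 + b·1 (s = 0, t = 1); each new remainder r_{k+1} = r_{k-1} − q_k·r_k inherits s_{k+1} = s_{k-1} − q_k·s_k, t_{k+1} = t_{k-1} − q_k·t_k, so r_k = a·s_k + b·t_k at every step:
  q = 2: r = 33, s = 1 − 2·0 = 1, t = 0 − 2·1 = -2  (check: 441·1 + 204·(-2) = 33)
  q = 6: r = 6, s = 0 − 6·1 = -6, t = 1 − 6·(-2) = 13  (check: 441·(-6) + 204·13 = 6)
  q = 5: r = 3, s = 1 − 5·(-6) = 31, t = -2 − 5·13 = -67  (check: 441·31 + 204·(-67) = 3)
The row with r = 3 (the gcd) gives the Bezout coefficients s = 31, t = -67.
Result: 441 · (31) + 204 · (-67) = 3.

gcd(441, 204) = 3; s = 31, t = -67 (check: 441·31 + 204·(-67) = 3).


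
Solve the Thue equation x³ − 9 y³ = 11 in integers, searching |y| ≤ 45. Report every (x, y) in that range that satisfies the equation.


The equation is x³ - 9y³ = 11. For fixed y, x³ = 9·y³ + 11, so a solution requires the RHS to be a perfect cube.
Strategy: iterate y from -45 to 45, compute RHS = 9·y³ + 11, and check whether it is a (positive or negative) perfect cube.
Check small values of y:
  y = 0: RHS = 11 is not a perfect cube.
  y = 1: RHS = 20 is not a perfect cube.
  y = -1: RHS = 2 is not a perfect cube.
  y = 2: RHS = 83 is not a perfect cube.
  y = -2: RHS = -61 is not a perfect cube.
  y = 3: RHS = 254 is not a perfect cube.
  y = -3: RHS = -232 is not a perfect cube.
Continuing the search up to |y| = 45 finds no solutions either.
No (x, y) in the scanned range satisfies the equation.

No integer solutions with |y| ≤ 45.


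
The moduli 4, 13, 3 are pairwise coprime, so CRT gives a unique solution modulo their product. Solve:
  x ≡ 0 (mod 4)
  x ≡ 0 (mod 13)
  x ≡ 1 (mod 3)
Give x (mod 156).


Moduli 4, 13, 3 are pairwise coprime; by CRT there is a unique solution modulo M = 4 · 13 · 3 = 156.
Solve pairwise, accumulating the modulus:
  Start with x ≡ 0 (mod 4).
  Combine with x ≡ 0 (mod 13): since gcd(4, 13) = 1, we get a unique residue mod 52.
    Write x = 0 + 4·t and substitute into x ≡ 0 (mod 13): 4·t ≡ 0 − 0 = 0 (mod 13).
    The inverse of 4 mod 13 is 10 (since 4·10 = 40 = 3·13 + 1), so t ≡ 10·0 = 0 ≡ 0 (mod 13).
    Then x = 0 + 4·0 = 0, valid modulo lcm(4, 13) = 52: x ≡ 0 (mod 52).
  Combine with x ≡ 1 (mod 3): since gcd(52, 3) = 1, we get a unique residue mod 156.
    Write x = 0 + 52·t and substitute into x ≡ 1 (mod 3): 52·t ≡ 1 − 0 = 1 (mod 3).
    Reduce coefficients mod 3: 1·t ≡ 1 (mod 3).
    So t ≡ 1 (mod 3).
    Then x = 0 + 52·1 = 52, valid modulo lcm(52, 3) = 156: x ≡ 52 (mod 156).
Verify: 52 mod 4 = 0 ✓, 52 mod 13 = 0 ✓, 52 mod 3 = 1 ✓.

x ≡ 52 (mod 156).


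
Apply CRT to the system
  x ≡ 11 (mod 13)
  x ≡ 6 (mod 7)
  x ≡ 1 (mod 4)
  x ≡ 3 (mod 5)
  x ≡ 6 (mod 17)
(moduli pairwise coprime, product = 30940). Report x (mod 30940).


Product of moduli M = 13 · 7 · 4 · 5 · 17 = 30940.
Merge one congruence at a time:
  Start: x ≡ 11 (mod 13).
  Combine with x ≡ 6 (mod 7); new modulus lcm = 91.
    Write x = 11 + 13·t and substitute into x ≡ 6 (mod 7): 13·t ≡ 6 − 11 = -5 (mod 7).
    Reduce coefficients mod 7: 6·t ≡ 2 (mod 7).
    The inverse of 6 mod 7 is 6 (since 6·6 = 36 = 5·7 + 1), so t ≡ 6·2 = 12 ≡ 5 (mod 7).
    Then x = 11 + 13·5 = 76, valid modulo lcm(13, 7) = 91: x ≡ 76 (mod 91).
  Combine with x ≡ 1 (mod 4); new modulus lcm = 364.
    Write x = 76 + 91·t and substitute into x ≡ 1 (mod 4): 91·t ≡ 1 − 76 = -75 (mod 4).
    Reduce coefficients mod 4: 3·t ≡ 1 (mod 4).
    The inverse of 3 mod 4 is 3 (since 3·3 = 9 = 2·4 + 1), so t ≡ 3·1 = 3 ≡ 3 (mod 4).
    Then x = 76 + 91·3 = 349, valid modulo lcm(91, 4) = 364: x ≡ 349 (mod 364).
  Combine with x ≡ 3 (mod 5); new modulus lcm = 1820.
    Write x = 349 + 364·t and substitute into x ≡ 3 (mod 5): 364·t ≡ 3 − 349 = -346 (mod 5).
    Reduce coefficients mod 5: 4·t ≡ 4 (mod 5).
    The inverse of 4 mod 5 is 4 (since 4·4 = 16 = 3·5 + 1), so t ≡ 4·4 = 16 ≡ 1 (mod 5).
    Then x = 349 + 364·1 = 713, valid modulo lcm(364, 5) = 1820: x ≡ 713 (mod 1820).
  Combine with x ≡ 6 (mod 17); new modulus lcm = 30940.
    Write x = 713 + 1820·t and substitute into x ≡ 6 (mod 17): 1820·t ≡ 6 − 713 = -707 (mod 17).
    Reduce coefficients mod 17: 1·t ≡ 7 (mod 17).
    So t ≡ 7 (mod 17).
    Then x = 713 + 1820·7 = 13453, valid modulo lcm(1820, 17) = 30940: x ≡ 13453 (mod 30940).
Verify against each original: 13453 mod 13 = 11, 13453 mod 7 = 6, 13453 mod 4 = 1, 13453 mod 5 = 3, 13453 mod 17 = 6.

x ≡ 13453 (mod 30940).
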